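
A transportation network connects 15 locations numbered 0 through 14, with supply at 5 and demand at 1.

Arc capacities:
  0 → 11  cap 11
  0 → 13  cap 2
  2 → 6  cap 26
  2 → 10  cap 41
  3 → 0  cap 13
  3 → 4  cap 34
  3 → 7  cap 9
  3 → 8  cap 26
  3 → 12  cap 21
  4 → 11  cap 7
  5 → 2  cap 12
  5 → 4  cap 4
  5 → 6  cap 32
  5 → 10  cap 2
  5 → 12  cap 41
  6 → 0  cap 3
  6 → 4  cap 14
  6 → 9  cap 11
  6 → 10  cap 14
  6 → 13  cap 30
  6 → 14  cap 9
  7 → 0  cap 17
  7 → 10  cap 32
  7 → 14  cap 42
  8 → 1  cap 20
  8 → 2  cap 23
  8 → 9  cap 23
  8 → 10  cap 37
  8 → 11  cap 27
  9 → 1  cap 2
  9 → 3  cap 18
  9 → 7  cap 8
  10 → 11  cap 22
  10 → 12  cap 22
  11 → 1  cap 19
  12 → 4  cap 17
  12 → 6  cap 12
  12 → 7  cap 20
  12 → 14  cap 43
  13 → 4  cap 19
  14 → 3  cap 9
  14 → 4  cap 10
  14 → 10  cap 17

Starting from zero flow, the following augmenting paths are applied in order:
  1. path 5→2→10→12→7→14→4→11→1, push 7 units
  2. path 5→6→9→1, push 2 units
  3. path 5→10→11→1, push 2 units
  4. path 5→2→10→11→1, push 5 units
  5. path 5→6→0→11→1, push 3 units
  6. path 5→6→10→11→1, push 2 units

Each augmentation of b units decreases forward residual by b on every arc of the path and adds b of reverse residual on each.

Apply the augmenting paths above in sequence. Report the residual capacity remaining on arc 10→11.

Residual capacity of (10,11): 13

after path 1 (5→2→10→12→7→14→4→11→1, push 7): res(10,11)=22
after path 2 (5→6→9→1, push 2): res(10,11)=22
after path 3 (5→10→11→1, push 2): res(10,11)=20
after path 4 (5→2→10→11→1, push 5): res(10,11)=15
after path 5 (5→6→0→11→1, push 3): res(10,11)=15
after path 6 (5→6→10→11→1, push 2): res(10,11)=13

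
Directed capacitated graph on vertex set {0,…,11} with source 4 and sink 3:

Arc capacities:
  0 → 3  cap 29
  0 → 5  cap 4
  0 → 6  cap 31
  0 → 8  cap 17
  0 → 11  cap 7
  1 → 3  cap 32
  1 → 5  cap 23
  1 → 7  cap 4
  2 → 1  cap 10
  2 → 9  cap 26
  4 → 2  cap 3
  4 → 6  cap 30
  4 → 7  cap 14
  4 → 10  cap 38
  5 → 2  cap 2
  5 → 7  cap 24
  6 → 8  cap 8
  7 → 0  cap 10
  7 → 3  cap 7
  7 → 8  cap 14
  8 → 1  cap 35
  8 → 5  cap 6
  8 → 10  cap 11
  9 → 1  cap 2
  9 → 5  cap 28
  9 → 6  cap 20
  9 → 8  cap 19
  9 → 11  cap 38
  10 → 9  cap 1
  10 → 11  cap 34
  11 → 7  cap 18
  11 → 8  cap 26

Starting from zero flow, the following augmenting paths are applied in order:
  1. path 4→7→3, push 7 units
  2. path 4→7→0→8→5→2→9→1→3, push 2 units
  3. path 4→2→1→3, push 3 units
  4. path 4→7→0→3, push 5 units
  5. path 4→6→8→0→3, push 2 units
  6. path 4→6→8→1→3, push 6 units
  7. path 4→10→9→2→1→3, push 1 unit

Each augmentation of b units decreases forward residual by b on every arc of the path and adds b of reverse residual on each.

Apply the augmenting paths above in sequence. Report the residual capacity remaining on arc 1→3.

Residual capacity of (1,3): 20

after path 1 (4→7→3, push 7): res(1,3)=32
after path 2 (4→7→0→8→5→2→9→1→3, push 2): res(1,3)=30
after path 3 (4→2→1→3, push 3): res(1,3)=27
after path 4 (4→7→0→3, push 5): res(1,3)=27
after path 5 (4→6→8→0→3, push 2): res(1,3)=27
after path 6 (4→6→8→1→3, push 6): res(1,3)=21
after path 7 (4→10→9→2→1→3, push 1): res(1,3)=20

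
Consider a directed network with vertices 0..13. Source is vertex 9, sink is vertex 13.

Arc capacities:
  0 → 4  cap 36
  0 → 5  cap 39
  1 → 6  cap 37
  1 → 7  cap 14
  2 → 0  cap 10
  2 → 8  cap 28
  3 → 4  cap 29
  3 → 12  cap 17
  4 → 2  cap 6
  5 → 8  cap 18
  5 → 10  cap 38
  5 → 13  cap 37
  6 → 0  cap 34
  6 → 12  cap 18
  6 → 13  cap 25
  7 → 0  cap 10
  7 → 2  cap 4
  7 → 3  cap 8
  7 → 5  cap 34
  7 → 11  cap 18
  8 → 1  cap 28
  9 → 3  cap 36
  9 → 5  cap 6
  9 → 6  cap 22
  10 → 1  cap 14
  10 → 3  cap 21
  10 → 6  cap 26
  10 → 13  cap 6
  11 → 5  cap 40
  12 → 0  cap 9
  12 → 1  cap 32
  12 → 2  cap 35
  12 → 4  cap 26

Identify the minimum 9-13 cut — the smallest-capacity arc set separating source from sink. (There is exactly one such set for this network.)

Min-cut arcs: {(3,12), (4,2), (9,5), (9,6)} (total capacity 51)

augment #1: 9→5→13 push 6
augment #2: 9→6→13 push 22
augment #3: 9→3→12→0→5→13 push 9
augment #4: 9→3→12→1→6→13 push 3
augment #5: 9→3→4→2→0→5→13 push 6
augment #6: 9→3→12→1→7→5→13 push 5
max flow = 51; residual-reachable set from 9 gives S-side
cut edges (S→T): {(3,12), (4,2), (9,5), (9,6)} total cap 51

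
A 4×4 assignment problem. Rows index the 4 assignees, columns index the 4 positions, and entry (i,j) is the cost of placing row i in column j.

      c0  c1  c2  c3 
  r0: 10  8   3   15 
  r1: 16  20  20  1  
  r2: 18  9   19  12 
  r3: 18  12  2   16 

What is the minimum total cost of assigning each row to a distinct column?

optimal assignment: row0→col0 (cost 10), row1→col3 (cost 1), row2→col1 (cost 9), row3→col2 (cost 2)
total = 10 + 1 + 9 + 2 = 22

Minimum assignment cost: 22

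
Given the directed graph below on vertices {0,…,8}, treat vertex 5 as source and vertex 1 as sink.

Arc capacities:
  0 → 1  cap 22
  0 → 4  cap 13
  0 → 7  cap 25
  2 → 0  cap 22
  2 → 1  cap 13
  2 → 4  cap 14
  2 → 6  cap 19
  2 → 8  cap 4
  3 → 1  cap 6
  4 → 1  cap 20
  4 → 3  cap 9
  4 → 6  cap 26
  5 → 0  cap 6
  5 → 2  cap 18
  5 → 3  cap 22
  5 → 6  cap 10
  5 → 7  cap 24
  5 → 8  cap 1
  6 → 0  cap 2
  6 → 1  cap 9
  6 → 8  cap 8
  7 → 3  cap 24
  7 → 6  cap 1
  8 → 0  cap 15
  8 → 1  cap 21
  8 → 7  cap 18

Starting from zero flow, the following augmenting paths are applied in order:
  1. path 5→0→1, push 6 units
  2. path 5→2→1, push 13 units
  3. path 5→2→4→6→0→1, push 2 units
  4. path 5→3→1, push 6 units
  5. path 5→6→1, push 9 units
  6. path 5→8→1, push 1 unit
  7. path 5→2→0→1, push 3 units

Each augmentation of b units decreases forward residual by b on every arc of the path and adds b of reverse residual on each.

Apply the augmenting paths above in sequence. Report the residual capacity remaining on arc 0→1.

after path 1 (5→0→1, push 6): res(0,1)=16
after path 2 (5→2→1, push 13): res(0,1)=16
after path 3 (5→2→4→6→0→1, push 2): res(0,1)=14
after path 4 (5→3→1, push 6): res(0,1)=14
after path 5 (5→6→1, push 9): res(0,1)=14
after path 6 (5→8→1, push 1): res(0,1)=14
after path 7 (5→2→0→1, push 3): res(0,1)=11

Residual capacity of (0,1): 11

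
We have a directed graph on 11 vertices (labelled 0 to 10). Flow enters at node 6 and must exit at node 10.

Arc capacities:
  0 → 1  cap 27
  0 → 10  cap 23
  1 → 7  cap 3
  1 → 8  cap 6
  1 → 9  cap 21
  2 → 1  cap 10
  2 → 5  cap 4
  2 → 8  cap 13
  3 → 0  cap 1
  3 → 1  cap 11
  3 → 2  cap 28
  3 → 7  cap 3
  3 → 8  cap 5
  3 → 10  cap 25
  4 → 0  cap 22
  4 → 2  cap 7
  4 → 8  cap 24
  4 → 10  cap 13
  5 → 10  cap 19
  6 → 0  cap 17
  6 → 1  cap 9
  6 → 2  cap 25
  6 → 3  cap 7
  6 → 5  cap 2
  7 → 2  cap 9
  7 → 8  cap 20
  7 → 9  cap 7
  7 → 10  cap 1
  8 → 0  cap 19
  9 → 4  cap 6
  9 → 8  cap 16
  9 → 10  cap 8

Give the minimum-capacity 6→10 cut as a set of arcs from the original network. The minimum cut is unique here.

augment #1: 6→0→10 push 17
augment #2: 6→3→10 push 7
augment #3: 6→5→10 push 2
augment #4: 6→1→7→10 push 1
augment #5: 6→1→9→10 push 8
augment #6: 6→2→5→10 push 4
augment #7: 6→2→8→0→10 push 6
augment #8: 6→2→1→9→4→10 push 6
max flow = 51; residual-reachable set from 6 gives S-side
cut edges (S→T): {(0,10), (2,5), (6,3), (6,5), (7,10), (9,4), (9,10)} total cap 51

Min-cut arcs: {(0,10), (2,5), (6,3), (6,5), (7,10), (9,4), (9,10)} (total capacity 51)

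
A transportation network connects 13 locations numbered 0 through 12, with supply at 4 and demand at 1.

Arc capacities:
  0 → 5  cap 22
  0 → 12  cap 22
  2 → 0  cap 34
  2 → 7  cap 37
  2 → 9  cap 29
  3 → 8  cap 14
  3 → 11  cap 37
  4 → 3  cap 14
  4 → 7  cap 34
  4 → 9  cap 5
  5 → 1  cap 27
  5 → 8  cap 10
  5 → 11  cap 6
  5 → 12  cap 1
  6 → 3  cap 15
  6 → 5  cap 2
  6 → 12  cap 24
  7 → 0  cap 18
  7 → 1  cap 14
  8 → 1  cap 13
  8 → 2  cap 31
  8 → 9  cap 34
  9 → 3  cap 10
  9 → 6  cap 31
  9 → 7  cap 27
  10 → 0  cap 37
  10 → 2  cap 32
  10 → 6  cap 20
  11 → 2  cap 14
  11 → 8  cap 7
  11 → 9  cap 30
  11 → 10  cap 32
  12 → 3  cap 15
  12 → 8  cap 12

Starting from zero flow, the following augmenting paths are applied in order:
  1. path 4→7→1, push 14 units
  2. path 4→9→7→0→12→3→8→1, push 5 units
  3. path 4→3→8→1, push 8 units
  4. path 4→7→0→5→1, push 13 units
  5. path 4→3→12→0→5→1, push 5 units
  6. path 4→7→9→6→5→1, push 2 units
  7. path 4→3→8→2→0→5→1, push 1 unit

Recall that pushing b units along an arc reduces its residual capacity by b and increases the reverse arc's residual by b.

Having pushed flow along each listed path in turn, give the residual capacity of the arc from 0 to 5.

after path 1 (4→7→1, push 14): res(0,5)=22
after path 2 (4→9→7→0→12→3→8→1, push 5): res(0,5)=22
after path 3 (4→3→8→1, push 8): res(0,5)=22
after path 4 (4→7→0→5→1, push 13): res(0,5)=9
after path 5 (4→3→12→0→5→1, push 5): res(0,5)=4
after path 6 (4→7→9→6→5→1, push 2): res(0,5)=4
after path 7 (4→3→8→2→0→5→1, push 1): res(0,5)=3

Residual capacity of (0,5): 3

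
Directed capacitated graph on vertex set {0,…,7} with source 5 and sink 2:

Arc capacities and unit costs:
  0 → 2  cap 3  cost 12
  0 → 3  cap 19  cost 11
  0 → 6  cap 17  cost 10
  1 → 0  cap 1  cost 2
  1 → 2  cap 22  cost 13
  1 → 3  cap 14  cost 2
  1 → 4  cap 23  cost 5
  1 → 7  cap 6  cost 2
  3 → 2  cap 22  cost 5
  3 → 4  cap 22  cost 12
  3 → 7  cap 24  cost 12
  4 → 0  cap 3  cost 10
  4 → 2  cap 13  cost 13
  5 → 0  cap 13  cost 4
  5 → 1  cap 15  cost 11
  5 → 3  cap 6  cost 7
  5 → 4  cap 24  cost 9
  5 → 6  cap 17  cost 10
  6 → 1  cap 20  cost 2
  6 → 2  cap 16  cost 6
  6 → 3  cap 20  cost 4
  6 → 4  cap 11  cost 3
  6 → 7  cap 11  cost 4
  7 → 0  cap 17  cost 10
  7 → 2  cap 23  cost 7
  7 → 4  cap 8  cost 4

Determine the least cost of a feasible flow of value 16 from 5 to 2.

shortest-cost path #1: 5→3→2 push 6 @ unit cost 12 (adds 72)
shortest-cost path #2: 5→6→2 push 10 @ unit cost 16 (adds 160)
total cost = 232

Minimum cost for 16 units: 232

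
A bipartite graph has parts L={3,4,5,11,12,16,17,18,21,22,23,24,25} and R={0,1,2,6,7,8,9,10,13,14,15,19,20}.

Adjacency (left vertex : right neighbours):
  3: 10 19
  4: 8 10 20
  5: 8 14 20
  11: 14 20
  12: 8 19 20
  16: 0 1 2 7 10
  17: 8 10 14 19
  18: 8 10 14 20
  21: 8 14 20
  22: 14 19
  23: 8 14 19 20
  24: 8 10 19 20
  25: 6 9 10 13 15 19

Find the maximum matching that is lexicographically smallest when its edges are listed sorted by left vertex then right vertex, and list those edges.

|M| = 7 (so the lex-smallest maximum matching has 7 edges)
process left vertices in ascending order; for each, take the smallest-labelled available neighbour that still permits 7 edges overall, or leave it unmatched if none does
lex-smallest matching: {3-10, 4-8, 5-14, 11-20, 12-19, 16-0, 25-6}

Lex-smallest maximum matching: {(3,10), (4,8), (5,14), (11,20), (12,19), (16,0), (25,6)}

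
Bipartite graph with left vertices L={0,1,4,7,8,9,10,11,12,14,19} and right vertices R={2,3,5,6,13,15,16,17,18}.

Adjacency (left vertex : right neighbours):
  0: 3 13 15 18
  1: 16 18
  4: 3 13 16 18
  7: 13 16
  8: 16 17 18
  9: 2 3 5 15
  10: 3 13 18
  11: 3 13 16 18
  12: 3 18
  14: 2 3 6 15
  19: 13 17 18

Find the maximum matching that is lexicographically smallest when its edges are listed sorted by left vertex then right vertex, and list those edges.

Lex-smallest maximum matching: {(0,15), (1,16), (4,3), (7,13), (8,17), (9,2), (10,18), (14,6)}

|M| = 8 (so the lex-smallest maximum matching has 8 edges)
process left vertices in ascending order; for each, take the smallest-labelled available neighbour that still permits 8 edges overall, or leave it unmatched if none does
lex-smallest matching: {0-15, 1-16, 4-3, 7-13, 8-17, 9-2, 10-18, 14-6}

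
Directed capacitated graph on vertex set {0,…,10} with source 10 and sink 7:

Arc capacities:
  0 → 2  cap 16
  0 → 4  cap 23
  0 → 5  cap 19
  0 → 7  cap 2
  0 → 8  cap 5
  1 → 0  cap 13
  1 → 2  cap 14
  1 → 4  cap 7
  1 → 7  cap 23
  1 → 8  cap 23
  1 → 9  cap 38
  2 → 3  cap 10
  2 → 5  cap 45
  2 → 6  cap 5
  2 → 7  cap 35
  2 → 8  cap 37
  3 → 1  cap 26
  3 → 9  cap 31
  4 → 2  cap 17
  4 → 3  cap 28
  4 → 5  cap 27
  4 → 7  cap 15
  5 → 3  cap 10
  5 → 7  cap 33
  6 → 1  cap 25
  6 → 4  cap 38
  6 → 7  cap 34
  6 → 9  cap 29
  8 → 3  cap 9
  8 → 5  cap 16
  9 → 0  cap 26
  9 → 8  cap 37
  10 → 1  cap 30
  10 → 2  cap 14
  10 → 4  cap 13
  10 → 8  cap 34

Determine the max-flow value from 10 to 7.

augment #1: 10→1→7 bottleneck 23, total now 23
augment #2: 10→2→7 bottleneck 14, total now 37
augment #3: 10→4→7 bottleneck 13, total now 50
augment #4: 10→1→0→7 bottleneck 2, total now 52
augment #5: 10→1→2→7 bottleneck 5, total now 57
augment #6: 10→8→5→7 bottleneck 16, total now 73
augment #7: 10→8→3→1→2→7 bottleneck 9, total now 82

Maximum flow value: 82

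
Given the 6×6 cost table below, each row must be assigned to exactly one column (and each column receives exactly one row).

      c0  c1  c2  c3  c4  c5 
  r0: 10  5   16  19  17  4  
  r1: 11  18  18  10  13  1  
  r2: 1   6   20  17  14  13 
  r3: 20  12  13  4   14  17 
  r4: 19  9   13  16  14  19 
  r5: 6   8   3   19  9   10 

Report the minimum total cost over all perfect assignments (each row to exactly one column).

optimal assignment: row0→col1 (cost 5), row1→col5 (cost 1), row2→col0 (cost 1), row3→col3 (cost 4), row4→col4 (cost 14), row5→col2 (cost 3)
total = 5 + 1 + 1 + 4 + 14 + 3 = 28

Minimum assignment cost: 28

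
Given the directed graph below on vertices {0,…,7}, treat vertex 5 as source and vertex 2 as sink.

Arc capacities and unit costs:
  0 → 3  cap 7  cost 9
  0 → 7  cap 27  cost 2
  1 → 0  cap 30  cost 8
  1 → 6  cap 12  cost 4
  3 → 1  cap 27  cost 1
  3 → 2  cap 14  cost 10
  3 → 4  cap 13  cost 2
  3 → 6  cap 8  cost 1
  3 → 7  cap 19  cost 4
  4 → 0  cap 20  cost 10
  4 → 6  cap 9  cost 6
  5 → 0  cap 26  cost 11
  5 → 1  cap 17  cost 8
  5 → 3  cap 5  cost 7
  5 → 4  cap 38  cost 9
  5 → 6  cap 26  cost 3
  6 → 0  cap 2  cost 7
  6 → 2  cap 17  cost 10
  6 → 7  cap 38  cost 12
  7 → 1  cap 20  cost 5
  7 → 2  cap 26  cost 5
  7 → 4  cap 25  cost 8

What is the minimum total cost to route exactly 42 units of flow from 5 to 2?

Minimum cost for 42 units: 659

shortest-cost path #1: 5→6→2 push 17 @ unit cost 13 (adds 221)
shortest-cost path #2: 5→3→7→2 push 5 @ unit cost 16 (adds 80)
shortest-cost path #3: 5→6→0→7→2 push 2 @ unit cost 17 (adds 34)
shortest-cost path #4: 5→0→7→2 push 18 @ unit cost 18 (adds 324)
total cost = 659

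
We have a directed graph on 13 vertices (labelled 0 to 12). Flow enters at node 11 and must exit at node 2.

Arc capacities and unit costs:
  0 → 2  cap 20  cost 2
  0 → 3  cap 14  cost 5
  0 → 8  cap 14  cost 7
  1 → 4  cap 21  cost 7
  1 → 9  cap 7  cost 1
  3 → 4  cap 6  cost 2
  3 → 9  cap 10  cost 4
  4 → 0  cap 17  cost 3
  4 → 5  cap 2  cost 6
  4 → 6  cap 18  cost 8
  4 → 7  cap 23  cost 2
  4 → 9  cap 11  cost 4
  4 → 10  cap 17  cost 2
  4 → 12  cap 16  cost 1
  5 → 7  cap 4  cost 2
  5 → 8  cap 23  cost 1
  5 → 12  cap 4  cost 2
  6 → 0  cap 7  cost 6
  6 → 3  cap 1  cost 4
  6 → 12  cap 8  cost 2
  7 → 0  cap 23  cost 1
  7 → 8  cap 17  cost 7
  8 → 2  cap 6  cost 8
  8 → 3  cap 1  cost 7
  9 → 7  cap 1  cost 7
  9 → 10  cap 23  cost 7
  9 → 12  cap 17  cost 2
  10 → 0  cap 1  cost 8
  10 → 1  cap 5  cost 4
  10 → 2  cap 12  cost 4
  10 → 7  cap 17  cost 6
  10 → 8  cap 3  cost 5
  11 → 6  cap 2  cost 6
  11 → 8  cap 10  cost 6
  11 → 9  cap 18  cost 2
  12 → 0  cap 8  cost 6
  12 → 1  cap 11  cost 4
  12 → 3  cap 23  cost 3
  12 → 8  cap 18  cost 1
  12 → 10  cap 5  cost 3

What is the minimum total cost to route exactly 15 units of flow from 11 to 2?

Minimum cost for 15 units: 176

shortest-cost path #1: 11→9→12→10→2 push 5 @ unit cost 11 (adds 55)
shortest-cost path #2: 11→9→12→0→2 push 8 @ unit cost 12 (adds 96)
shortest-cost path #3: 11→9→7→0→2 push 1 @ unit cost 12 (adds 12)
shortest-cost path #4: 11→9→10→2 push 1 @ unit cost 13 (adds 13)
total cost = 176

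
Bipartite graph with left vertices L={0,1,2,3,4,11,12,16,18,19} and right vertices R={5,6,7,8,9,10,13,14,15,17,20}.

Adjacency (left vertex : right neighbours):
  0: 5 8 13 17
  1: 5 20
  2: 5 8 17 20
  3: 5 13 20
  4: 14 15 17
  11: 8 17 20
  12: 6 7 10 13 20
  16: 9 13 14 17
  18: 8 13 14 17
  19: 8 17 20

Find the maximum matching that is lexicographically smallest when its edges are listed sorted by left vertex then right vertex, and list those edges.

Lex-smallest maximum matching: {(0,5), (1,20), (2,8), (3,13), (4,15), (11,17), (12,6), (16,9), (18,14)}

|M| = 9 (so the lex-smallest maximum matching has 9 edges)
process left vertices in ascending order; for each, take the smallest-labelled available neighbour that still permits 9 edges overall, or leave it unmatched if none does
lex-smallest matching: {0-5, 1-20, 2-8, 3-13, 4-15, 11-17, 12-6, 16-9, 18-14}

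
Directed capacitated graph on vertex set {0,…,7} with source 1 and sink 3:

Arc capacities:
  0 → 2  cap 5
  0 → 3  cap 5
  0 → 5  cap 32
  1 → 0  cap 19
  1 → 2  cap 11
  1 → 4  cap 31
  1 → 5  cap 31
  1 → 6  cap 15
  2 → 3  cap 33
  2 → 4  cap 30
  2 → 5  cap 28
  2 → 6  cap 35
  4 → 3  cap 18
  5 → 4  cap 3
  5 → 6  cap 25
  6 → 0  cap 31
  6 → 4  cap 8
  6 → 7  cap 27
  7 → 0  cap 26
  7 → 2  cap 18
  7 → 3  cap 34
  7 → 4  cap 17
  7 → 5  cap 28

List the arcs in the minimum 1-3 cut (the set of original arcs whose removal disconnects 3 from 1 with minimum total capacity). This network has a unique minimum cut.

augment #1: 1→0→3 push 5
augment #2: 1→2→3 push 11
augment #3: 1→4→3 push 18
augment #4: 1→0→2→3 push 5
augment #5: 1→6→7→3 push 15
augment #6: 1→5→6→7→3 push 12
max flow = 66; residual-reachable set from 1 gives S-side
cut edges (S→T): {(0,2), (0,3), (1,2), (4,3), (6,7)} total cap 66

Min-cut arcs: {(0,2), (0,3), (1,2), (4,3), (6,7)} (total capacity 66)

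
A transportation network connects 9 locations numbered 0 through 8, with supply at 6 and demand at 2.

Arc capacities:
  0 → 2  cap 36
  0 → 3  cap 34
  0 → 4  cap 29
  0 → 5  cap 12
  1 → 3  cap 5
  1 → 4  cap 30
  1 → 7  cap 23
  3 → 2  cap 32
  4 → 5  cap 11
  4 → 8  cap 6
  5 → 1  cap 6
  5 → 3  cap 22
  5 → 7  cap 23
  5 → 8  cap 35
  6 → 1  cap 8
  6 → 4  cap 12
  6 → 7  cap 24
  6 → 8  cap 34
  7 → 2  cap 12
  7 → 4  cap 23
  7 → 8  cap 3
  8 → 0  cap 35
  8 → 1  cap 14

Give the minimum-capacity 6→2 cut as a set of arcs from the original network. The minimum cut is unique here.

Min-cut arcs: {(1,3), (4,5), (7,2), (8,0)} (total capacity 63)

augment #1: 6→7→2 push 12
augment #2: 6→1→3→2 push 5
augment #3: 6→8→0→2 push 34
augment #4: 6→4→5→3→2 push 11
augment #5: 6→4→8→0→2 push 1
max flow = 63; residual-reachable set from 6 gives S-side
cut edges (S→T): {(1,3), (4,5), (7,2), (8,0)} total cap 63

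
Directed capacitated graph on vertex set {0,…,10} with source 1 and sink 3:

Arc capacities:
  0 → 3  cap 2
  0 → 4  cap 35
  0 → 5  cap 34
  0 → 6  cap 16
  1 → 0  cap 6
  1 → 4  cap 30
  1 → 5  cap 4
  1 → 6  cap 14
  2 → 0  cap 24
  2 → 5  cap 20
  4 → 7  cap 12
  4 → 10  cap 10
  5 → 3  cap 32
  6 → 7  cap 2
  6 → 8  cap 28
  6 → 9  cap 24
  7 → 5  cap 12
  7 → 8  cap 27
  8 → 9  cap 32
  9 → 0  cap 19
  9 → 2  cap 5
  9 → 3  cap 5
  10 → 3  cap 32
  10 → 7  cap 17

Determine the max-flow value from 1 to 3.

Maximum flow value: 46

augment #1: 1→0→3 bottleneck 2, total now 2
augment #2: 1→5→3 bottleneck 4, total now 6
augment #3: 1→0→5→3 bottleneck 4, total now 10
augment #4: 1→4→10→3 bottleneck 10, total now 20
augment #5: 1→6→9→3 bottleneck 5, total now 25
augment #6: 1→4→7→5→3 bottleneck 12, total now 37
augment #7: 1→6→9→0→5→3 bottleneck 9, total now 46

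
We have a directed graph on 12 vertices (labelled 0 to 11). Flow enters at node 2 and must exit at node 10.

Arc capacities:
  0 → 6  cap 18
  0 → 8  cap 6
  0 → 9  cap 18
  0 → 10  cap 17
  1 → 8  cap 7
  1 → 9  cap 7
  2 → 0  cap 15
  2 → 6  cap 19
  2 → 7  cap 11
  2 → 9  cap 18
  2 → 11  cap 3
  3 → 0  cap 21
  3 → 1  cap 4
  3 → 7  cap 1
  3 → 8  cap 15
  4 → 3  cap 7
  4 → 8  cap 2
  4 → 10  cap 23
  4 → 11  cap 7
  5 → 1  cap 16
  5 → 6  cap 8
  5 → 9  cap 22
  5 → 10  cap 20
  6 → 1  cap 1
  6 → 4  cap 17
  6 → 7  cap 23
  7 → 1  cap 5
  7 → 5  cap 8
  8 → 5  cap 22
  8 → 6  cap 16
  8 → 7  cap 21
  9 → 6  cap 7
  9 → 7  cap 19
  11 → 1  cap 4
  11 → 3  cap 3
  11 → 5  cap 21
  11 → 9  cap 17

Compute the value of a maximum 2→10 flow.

Maximum flow value: 49

augment #1: 2→0→10 bottleneck 15, total now 15
augment #2: 2→6→4→10 bottleneck 17, total now 32
augment #3: 2→7→5→10 bottleneck 8, total now 40
augment #4: 2→11→5→10 bottleneck 3, total now 43
augment #5: 2→6→1→8→5→10 bottleneck 1, total now 44
augment #6: 2→7→1→8→5→10 bottleneck 3, total now 47
augment #7: 2→6→7→1→8→5→10 bottleneck 1, total now 48
augment #8: 2→9→7→1→8→5→10 bottleneck 1, total now 49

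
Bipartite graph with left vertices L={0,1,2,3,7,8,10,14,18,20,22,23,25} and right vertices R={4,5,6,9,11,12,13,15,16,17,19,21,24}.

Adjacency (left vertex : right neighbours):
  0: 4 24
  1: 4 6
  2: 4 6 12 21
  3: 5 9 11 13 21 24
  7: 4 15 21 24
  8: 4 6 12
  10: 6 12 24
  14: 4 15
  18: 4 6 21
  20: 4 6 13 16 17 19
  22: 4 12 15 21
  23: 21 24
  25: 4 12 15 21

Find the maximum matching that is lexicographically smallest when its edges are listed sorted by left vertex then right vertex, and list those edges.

Lex-smallest maximum matching: {(0,4), (1,6), (2,12), (3,5), (7,15), (10,24), (18,21), (20,13)}

|M| = 8 (so the lex-smallest maximum matching has 8 edges)
process left vertices in ascending order; for each, take the smallest-labelled available neighbour that still permits 8 edges overall, or leave it unmatched if none does
lex-smallest matching: {0-4, 1-6, 2-12, 3-5, 7-15, 10-24, 18-21, 20-13}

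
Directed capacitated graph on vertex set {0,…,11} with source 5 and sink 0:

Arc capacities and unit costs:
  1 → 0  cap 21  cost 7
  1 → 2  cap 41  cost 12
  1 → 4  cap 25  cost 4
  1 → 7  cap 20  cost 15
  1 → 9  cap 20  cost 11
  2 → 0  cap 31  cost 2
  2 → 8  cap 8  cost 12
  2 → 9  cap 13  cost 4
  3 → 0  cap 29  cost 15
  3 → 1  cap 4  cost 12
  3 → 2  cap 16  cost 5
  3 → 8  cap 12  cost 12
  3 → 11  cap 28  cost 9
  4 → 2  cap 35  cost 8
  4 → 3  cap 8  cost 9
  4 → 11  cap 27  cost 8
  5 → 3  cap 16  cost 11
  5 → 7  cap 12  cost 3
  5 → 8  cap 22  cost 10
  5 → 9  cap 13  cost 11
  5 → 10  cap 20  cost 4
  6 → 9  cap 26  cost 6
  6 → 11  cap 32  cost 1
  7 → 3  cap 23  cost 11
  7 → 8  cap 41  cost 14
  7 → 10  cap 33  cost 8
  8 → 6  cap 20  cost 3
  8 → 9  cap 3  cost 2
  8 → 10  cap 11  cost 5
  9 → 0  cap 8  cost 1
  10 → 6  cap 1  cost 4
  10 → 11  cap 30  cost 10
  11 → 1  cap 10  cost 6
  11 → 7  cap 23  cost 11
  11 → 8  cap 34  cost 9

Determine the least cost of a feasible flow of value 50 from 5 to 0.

Minimum cost for 50 units: 1201

shortest-cost path #1: 5→9→0 push 8 @ unit cost 12 (adds 96)
shortest-cost path #2: 5→3→2→0 push 16 @ unit cost 18 (adds 288)
shortest-cost path #3: 5→10→6→11→1→0 push 1 @ unit cost 22 (adds 22)
shortest-cost path #4: 5→10→11→1→0 push 9 @ unit cost 27 (adds 243)
shortest-cost path #5: 5→7→3→0 push 12 @ unit cost 29 (adds 348)
shortest-cost path #6: 5→10→11→7→3→0 push 4 @ unit cost 51 (adds 204)
total cost = 1201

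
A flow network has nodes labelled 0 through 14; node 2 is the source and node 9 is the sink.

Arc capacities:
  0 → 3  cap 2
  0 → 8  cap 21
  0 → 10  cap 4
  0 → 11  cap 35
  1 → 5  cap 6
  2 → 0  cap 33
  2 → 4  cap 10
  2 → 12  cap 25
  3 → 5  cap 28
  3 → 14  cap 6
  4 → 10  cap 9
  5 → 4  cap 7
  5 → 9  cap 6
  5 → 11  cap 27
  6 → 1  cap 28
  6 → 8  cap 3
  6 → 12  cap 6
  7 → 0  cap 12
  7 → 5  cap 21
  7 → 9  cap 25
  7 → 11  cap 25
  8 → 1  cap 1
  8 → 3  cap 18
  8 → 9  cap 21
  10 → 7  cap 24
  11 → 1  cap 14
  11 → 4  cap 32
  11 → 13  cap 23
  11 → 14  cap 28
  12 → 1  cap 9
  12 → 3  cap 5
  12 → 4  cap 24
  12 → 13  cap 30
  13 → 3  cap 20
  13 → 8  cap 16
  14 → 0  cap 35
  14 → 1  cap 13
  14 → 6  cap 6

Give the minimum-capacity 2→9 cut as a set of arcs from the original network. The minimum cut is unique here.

augment #1: 2→0→8→9 push 21
augment #2: 2→0→3→5→9 push 2
augment #3: 2→0→10→7→9 push 4
augment #4: 2→4→10→7→9 push 9
augment #5: 2→12→1→5→9 push 4
max flow = 40; residual-reachable set from 2 gives S-side
cut edges (S→T): {(0,10), (4,10), (5,9), (8,9)} total cap 40

Min-cut arcs: {(0,10), (4,10), (5,9), (8,9)} (total capacity 40)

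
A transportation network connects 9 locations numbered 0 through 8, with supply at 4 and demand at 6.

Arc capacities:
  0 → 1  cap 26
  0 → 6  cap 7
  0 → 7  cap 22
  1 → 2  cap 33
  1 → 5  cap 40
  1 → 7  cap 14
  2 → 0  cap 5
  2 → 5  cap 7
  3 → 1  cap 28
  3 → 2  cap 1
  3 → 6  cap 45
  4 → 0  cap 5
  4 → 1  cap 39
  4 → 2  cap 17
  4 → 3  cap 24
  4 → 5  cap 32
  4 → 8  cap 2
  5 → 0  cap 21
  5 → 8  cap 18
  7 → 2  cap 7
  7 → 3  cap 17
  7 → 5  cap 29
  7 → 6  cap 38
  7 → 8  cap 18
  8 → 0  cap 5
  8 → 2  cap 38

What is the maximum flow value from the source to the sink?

Maximum flow value: 67

augment #1: 4→0→6 bottleneck 5, total now 5
augment #2: 4→3→6 bottleneck 24, total now 29
augment #3: 4→1→7→6 bottleneck 14, total now 43
augment #4: 4→2→0→6 bottleneck 2, total now 45
augment #5: 4→2→0→7→6 bottleneck 3, total now 48
augment #6: 4→5→0→7→6 bottleneck 19, total now 67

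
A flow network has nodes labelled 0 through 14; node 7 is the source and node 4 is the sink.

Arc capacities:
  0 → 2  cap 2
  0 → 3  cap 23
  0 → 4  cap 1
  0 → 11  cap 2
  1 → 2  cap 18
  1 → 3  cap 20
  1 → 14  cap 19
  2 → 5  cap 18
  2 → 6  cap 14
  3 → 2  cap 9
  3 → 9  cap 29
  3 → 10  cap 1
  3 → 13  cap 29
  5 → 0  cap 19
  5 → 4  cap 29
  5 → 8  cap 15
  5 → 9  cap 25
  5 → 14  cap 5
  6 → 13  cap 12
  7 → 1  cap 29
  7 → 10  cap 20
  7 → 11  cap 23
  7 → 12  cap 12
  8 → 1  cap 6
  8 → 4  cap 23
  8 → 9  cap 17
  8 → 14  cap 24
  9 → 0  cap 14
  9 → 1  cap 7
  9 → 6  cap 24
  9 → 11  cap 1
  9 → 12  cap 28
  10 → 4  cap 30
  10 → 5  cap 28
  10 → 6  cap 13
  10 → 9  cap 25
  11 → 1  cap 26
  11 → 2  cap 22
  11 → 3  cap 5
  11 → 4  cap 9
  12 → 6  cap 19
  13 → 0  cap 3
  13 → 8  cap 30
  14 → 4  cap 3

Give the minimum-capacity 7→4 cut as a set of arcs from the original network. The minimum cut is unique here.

Min-cut arcs: {(0,4), (2,5), (3,10), (7,10), (8,4), (11,4), (14,4)} (total capacity 75)

augment #1: 7→10→4 push 20
augment #2: 7→11→4 push 9
augment #3: 7→1→14→4 push 3
augment #4: 7→1→2→5→4 push 18
augment #5: 7→1→3→10→4 push 1
augment #6: 7→1→3→9→0→4 push 1
augment #7: 7→1→3→13→8→4 push 6
augment #8: 7→11→3→13→8→4 push 5
augment #9: 7→12→6→13→8→4 push 12
max flow = 75; residual-reachable set from 7 gives S-side
cut edges (S→T): {(0,4), (2,5), (3,10), (7,10), (8,4), (11,4), (14,4)} total cap 75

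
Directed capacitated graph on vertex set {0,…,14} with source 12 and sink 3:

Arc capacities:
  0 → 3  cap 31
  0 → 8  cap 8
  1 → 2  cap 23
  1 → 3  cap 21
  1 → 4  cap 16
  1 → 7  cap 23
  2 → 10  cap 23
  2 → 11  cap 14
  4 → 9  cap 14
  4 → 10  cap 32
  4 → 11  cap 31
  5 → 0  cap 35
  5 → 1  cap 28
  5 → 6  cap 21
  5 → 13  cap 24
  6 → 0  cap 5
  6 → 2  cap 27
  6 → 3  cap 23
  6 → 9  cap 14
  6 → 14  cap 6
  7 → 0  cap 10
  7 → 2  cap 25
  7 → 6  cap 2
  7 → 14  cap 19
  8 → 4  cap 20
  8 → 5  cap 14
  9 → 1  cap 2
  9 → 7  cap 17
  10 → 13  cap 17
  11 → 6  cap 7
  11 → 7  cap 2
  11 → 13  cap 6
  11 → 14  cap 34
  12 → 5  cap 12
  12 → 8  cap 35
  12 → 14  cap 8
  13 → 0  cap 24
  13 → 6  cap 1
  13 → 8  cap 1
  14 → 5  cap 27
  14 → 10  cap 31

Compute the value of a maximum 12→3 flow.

augment #1: 12→5→0→3 bottleneck 12, total now 12
augment #2: 12→8→5→0→3 bottleneck 14, total now 26
augment #3: 12→14→5→0→3 bottleneck 5, total now 31
augment #4: 12→14→5→1→3 bottleneck 3, total now 34
augment #5: 12→8→4→9→1→3 bottleneck 2, total now 36
augment #6: 12→8→4→11→6→3 bottleneck 7, total now 43
augment #7: 12→8→4→9→7→6→3 bottleneck 2, total now 45
augment #8: 12→8→4→10→13→6→3 bottleneck 1, total now 46
augment #9: 12→8→4→11→14→5→1→3 bottleneck 8, total now 54

Maximum flow value: 54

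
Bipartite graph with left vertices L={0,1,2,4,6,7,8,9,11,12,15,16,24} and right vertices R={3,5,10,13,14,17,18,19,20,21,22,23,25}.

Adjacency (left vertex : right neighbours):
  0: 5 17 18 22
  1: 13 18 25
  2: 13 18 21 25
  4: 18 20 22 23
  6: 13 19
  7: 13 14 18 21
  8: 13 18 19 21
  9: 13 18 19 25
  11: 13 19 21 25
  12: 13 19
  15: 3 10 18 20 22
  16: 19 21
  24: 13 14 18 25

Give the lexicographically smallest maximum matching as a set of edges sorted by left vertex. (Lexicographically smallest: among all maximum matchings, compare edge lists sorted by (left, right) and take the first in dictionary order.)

|M| = 9 (so the lex-smallest maximum matching has 9 edges)
process left vertices in ascending order; for each, take the smallest-labelled available neighbour that still permits 9 edges overall, or leave it unmatched if none does
lex-smallest matching: {0-5, 1-13, 2-18, 4-20, 6-19, 7-14, 8-21, 9-25, 15-3}

Lex-smallest maximum matching: {(0,5), (1,13), (2,18), (4,20), (6,19), (7,14), (8,21), (9,25), (15,3)}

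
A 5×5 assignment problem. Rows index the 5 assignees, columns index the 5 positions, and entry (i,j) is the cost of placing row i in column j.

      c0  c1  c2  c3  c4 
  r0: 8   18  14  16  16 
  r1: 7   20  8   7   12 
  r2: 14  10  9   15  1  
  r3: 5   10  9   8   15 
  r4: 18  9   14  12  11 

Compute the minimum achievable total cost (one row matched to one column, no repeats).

Minimum assignment cost: 34

one of 2 optimal assignments: row0→col0 (cost 8), row1→col2 (cost 8), row2→col4 (cost 1), row3→col3 (cost 8), row4→col1 (cost 9)
total = 8 + 8 + 1 + 8 + 9 = 34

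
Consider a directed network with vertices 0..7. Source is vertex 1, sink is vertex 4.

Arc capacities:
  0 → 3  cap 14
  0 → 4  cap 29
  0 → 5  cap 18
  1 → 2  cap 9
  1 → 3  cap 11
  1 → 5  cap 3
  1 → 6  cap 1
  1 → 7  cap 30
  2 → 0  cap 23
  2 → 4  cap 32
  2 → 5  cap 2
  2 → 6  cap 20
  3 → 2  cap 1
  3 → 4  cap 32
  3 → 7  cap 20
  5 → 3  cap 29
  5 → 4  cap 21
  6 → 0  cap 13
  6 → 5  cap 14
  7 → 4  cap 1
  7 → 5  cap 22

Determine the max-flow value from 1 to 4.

augment #1: 1→2→4 bottleneck 9, total now 9
augment #2: 1→3→4 bottleneck 11, total now 20
augment #3: 1→5→4 bottleneck 3, total now 23
augment #4: 1→7→4 bottleneck 1, total now 24
augment #5: 1→6→0→4 bottleneck 1, total now 25
augment #6: 1→7→5→4 bottleneck 18, total now 43
augment #7: 1→7→5→3→4 bottleneck 4, total now 47

Maximum flow value: 47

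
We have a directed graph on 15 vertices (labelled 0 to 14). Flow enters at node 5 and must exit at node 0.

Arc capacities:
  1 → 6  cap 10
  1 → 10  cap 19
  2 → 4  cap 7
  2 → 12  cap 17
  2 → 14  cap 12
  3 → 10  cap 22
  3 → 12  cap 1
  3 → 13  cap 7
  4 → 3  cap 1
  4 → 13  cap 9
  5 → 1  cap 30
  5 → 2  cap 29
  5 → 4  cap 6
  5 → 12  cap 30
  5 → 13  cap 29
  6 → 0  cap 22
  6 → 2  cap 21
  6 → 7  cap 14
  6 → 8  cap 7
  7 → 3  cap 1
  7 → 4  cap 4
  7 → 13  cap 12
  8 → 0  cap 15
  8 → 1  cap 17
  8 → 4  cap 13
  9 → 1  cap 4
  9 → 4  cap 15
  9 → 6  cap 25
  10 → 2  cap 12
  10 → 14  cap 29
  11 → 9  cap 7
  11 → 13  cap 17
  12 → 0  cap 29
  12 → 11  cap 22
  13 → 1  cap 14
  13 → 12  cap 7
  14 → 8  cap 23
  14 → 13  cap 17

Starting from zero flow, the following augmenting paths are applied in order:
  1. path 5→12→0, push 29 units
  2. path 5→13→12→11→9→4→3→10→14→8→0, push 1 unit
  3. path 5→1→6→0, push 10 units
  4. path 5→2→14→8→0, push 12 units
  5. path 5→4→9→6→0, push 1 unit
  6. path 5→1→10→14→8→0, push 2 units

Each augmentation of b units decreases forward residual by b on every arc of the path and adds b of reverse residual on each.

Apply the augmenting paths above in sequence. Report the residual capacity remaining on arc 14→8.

Residual capacity of (14,8): 8

after path 1 (5→12→0, push 29): res(14,8)=23
after path 2 (5→13→12→11→9→4→3→10→14→8→0, push 1): res(14,8)=22
after path 3 (5→1→6→0, push 10): res(14,8)=22
after path 4 (5→2→14→8→0, push 12): res(14,8)=10
after path 5 (5→4→9→6→0, push 1): res(14,8)=10
after path 6 (5→1→10→14→8→0, push 2): res(14,8)=8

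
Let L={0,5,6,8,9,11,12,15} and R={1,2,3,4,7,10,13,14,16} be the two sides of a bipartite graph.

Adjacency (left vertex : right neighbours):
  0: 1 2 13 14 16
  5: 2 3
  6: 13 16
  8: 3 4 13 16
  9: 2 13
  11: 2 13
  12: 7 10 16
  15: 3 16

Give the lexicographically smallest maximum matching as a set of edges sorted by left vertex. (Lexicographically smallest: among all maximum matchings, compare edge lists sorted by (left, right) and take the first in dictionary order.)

|M| = 7 (so the lex-smallest maximum matching has 7 edges)
process left vertices in ascending order; for each, take the smallest-labelled available neighbour that still permits 7 edges overall, or leave it unmatched if none does
lex-smallest matching: {0-1, 5-2, 6-16, 8-4, 9-13, 12-7, 15-3}

Lex-smallest maximum matching: {(0,1), (5,2), (6,16), (8,4), (9,13), (12,7), (15,3)}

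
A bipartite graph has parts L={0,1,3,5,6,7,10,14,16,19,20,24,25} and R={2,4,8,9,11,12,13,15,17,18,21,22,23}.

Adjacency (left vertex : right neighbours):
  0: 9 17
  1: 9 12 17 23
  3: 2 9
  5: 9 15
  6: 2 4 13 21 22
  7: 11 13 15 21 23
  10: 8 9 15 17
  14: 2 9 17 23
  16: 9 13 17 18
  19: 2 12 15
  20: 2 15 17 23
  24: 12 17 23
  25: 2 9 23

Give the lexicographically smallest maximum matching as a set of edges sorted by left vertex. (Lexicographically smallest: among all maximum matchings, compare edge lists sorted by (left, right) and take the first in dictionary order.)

|M| = 10 (so the lex-smallest maximum matching has 10 edges)
process left vertices in ascending order; for each, take the smallest-labelled available neighbour that still permits 10 edges overall, or leave it unmatched if none does
lex-smallest matching: {0-9, 1-12, 3-2, 5-15, 6-4, 7-11, 10-8, 14-17, 16-13, 20-23}

Lex-smallest maximum matching: {(0,9), (1,12), (3,2), (5,15), (6,4), (7,11), (10,8), (14,17), (16,13), (20,23)}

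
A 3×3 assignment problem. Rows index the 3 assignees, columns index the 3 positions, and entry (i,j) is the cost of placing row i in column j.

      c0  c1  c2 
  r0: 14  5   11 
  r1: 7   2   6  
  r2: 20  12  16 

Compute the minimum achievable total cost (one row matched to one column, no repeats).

Minimum assignment cost: 28

optimal assignment: row0→col1 (cost 5), row1→col0 (cost 7), row2→col2 (cost 16)
total = 5 + 7 + 16 = 28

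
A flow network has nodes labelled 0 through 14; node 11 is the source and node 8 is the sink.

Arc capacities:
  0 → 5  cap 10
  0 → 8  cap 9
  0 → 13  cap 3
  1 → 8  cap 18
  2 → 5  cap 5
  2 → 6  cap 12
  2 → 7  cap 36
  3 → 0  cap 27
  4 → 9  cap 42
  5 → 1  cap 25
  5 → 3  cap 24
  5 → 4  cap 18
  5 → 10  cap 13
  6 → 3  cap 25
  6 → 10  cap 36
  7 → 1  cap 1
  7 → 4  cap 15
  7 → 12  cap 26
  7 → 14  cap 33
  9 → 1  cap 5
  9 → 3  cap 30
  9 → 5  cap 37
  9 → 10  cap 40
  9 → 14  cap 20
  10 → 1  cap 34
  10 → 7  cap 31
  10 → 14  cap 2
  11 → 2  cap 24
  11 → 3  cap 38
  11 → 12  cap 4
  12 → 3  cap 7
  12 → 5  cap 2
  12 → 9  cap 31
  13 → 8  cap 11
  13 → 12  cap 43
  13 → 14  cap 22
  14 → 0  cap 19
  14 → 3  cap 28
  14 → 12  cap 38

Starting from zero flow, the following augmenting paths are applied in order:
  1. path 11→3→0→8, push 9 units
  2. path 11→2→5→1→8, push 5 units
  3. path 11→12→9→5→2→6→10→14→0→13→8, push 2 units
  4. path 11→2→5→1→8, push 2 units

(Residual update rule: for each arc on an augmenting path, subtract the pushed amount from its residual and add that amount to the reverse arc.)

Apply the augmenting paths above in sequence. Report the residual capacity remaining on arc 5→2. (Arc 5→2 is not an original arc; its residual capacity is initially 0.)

after path 1 (11→3→0→8, push 9): res(5,2)=0
after path 2 (11→2→5→1→8, push 5): res(5,2)=5
after path 3 (11→12→9→5→2→6→10→14→0→13→8, push 2): res(5,2)=3
after path 4 (11→2→5→1→8, push 2): res(5,2)=5

Residual capacity of (5,2): 5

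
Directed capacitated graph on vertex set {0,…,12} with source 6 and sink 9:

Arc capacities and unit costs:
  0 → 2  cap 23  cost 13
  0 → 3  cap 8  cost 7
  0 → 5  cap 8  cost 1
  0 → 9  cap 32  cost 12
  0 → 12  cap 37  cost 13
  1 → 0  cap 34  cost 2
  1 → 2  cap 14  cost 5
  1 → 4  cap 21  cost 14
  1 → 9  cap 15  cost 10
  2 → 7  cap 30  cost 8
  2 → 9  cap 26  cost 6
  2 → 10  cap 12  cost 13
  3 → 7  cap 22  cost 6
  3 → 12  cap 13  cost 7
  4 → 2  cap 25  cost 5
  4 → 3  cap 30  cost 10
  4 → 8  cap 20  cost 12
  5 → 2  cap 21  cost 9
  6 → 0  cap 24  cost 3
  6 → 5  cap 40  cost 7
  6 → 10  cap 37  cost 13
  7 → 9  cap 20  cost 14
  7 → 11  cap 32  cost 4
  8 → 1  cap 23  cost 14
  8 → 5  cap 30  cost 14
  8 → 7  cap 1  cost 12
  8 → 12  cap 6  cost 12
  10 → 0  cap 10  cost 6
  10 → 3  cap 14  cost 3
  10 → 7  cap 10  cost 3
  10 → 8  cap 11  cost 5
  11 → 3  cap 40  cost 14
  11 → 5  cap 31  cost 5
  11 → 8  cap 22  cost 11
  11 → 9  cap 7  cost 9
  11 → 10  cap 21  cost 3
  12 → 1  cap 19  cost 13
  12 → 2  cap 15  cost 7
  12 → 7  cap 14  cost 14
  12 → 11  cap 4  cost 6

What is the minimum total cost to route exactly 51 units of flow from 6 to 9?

shortest-cost path #1: 6→0→9 push 24 @ unit cost 15 (adds 360)
shortest-cost path #2: 6→5→2→9 push 21 @ unit cost 22 (adds 462)
shortest-cost path #3: 6→10→7→11→9 push 6 @ unit cost 29 (adds 174)
total cost = 996

Minimum cost for 51 units: 996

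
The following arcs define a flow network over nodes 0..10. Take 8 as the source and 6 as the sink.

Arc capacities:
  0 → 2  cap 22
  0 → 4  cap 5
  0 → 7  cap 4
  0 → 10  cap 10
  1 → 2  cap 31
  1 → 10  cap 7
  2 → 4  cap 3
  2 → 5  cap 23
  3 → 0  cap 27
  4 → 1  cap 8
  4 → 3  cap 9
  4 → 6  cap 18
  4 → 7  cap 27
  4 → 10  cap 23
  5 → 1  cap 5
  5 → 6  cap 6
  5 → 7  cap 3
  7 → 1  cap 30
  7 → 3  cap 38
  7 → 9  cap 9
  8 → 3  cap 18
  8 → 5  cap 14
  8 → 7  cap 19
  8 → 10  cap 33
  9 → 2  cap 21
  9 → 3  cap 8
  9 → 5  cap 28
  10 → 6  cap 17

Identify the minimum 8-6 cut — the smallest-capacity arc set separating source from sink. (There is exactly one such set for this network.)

augment #1: 8→5→6 push 6
augment #2: 8→10→6 push 17
augment #3: 8→3→0→4→6 push 5
augment #4: 8→3→0→2→4→6 push 3
max flow = 31; residual-reachable set from 8 gives S-side
cut edges (S→T): {(0,4), (2,4), (5,6), (10,6)} total cap 31

Min-cut arcs: {(0,4), (2,4), (5,6), (10,6)} (total capacity 31)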